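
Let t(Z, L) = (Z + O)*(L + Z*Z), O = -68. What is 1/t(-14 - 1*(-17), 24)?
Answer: -1/2145 ≈ -0.00046620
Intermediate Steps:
t(Z, L) = (-68 + Z)*(L + Z**2) (t(Z, L) = (Z - 68)*(L + Z*Z) = (-68 + Z)*(L + Z**2))
1/t(-14 - 1*(-17), 24) = 1/((-14 - 1*(-17))**3 - 68*24 - 68*(-14 - 1*(-17))**2 + 24*(-14 - 1*(-17))) = 1/((-14 + 17)**3 - 1632 - 68*(-14 + 17)**2 + 24*(-14 + 17)) = 1/(3**3 - 1632 - 68*3**2 + 24*3) = 1/(27 - 1632 - 68*9 + 72) = 1/(27 - 1632 - 612 + 72) = 1/(-2145) = -1/2145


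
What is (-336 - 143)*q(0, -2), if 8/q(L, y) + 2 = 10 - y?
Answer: -1916/5 ≈ -383.20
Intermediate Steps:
q(L, y) = 8/(8 - y) (q(L, y) = 8/(-2 + (10 - y)) = 8/(8 - y))
(-336 - 143)*q(0, -2) = (-336 - 143)*(-8/(-8 - 2)) = -(-3832)/(-10) = -(-3832)*(-1)/10 = -479*⅘ = -1916/5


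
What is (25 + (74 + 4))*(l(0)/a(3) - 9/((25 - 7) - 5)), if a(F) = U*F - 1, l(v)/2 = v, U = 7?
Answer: -927/13 ≈ -71.308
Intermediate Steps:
l(v) = 2*v
a(F) = -1 + 7*F (a(F) = 7*F - 1 = -1 + 7*F)
(25 + (74 + 4))*(l(0)/a(3) - 9/((25 - 7) - 5)) = (25 + (74 + 4))*((2*0)/(-1 + 7*3) - 9/((25 - 7) - 5)) = (25 + 78)*(0/(-1 + 21) - 9/(18 - 5)) = 103*(0/20 - 9/13) = 103*(0*(1/20) - 9*1/13) = 103*(0 - 9/13) = 103*(-9/13) = -927/13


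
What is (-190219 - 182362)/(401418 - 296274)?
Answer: -372581/105144 ≈ -3.5435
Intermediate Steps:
(-190219 - 182362)/(401418 - 296274) = -372581/105144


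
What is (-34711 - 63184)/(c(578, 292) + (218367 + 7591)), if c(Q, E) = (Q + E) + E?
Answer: -19579/45424 ≈ -0.43103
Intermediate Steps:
c(Q, E) = Q + 2*E (c(Q, E) = (E + Q) + E = Q + 2*E)
(-34711 - 63184)/(c(578, 292) + (218367 + 7591)) = (-34711 - 63184)/((578 + 2*292) + (218367 + 7591)) = -97895/((578 + 584) + 225958) = -97895/(1162 + 225958) = -97895/227120 = -97895*1/227120 = -19579/45424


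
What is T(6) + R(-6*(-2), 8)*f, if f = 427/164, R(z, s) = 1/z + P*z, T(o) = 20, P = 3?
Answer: 224251/1968 ≈ 113.95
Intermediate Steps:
R(z, s) = 1/z + 3*z
f = 427/164 (f = 427*(1/164) = 427/164 ≈ 2.6037)
T(6) + R(-6*(-2), 8)*f = 20 + (1/(-6*(-2)) + 3*(-6*(-2)))*(427/164) = 20 + (1/12 + 3*12)*(427/164) = 20 + (1/12 + 36)*(427/164) = 20 + (433/12)*(427/164) = 20 + 184891/1968 = 224251/1968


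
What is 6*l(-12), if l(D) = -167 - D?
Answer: -930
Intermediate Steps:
6*l(-12) = 6*(-167 - 1*(-12)) = 6*(-167 + 12) = 6*(-155) = -930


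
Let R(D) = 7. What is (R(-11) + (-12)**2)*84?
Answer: 12684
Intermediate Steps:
(R(-11) + (-12)**2)*84 = (7 + (-12)**2)*84 = (7 + 144)*84 = 151*84 = 12684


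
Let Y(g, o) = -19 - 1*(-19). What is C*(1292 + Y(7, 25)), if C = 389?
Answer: 502588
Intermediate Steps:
Y(g, o) = 0 (Y(g, o) = -19 + 19 = 0)
C*(1292 + Y(7, 25)) = 389*(1292 + 0) = 389*1292 = 502588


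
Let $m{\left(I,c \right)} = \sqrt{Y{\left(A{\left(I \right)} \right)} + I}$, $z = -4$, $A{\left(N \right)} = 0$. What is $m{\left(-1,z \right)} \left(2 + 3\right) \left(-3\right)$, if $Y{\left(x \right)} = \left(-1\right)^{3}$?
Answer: $- 15 i \sqrt{2} \approx - 21.213 i$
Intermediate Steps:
$Y{\left(x \right)} = -1$
$m{\left(I,c \right)} = \sqrt{-1 + I}$
$m{\left(-1,z \right)} \left(2 + 3\right) \left(-3\right) = \sqrt{-1 - 1} \left(2 + 3\right) \left(-3\right) = \sqrt{-2} \cdot 5 \left(-3\right) = i \sqrt{2} \cdot 5 \left(-3\right) = 5 i \sqrt{2} \left(-3\right) = - 15 i \sqrt{2}$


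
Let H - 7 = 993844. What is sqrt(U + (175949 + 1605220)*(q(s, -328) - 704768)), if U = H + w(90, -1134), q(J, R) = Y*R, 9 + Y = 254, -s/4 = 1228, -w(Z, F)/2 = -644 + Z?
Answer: 17*I*sqrt(4838908857) ≈ 1.1826e+6*I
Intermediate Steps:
w(Z, F) = 1288 - 2*Z (w(Z, F) = -2*(-644 + Z) = 1288 - 2*Z)
H = 993851 (H = 7 + 993844 = 993851)
s = -4912 (s = -4*1228 = -4912)
Y = 245 (Y = -9 + 254 = 245)
q(J, R) = 245*R
U = 994959 (U = 993851 + (1288 - 2*90) = 993851 + (1288 - 180) = 993851 + 1108 = 994959)
sqrt(U + (175949 + 1605220)*(q(s, -328) - 704768)) = sqrt(994959 + (175949 + 1605220)*(245*(-328) - 704768)) = sqrt(994959 + 1781169*(-80360 - 704768)) = sqrt(994959 + 1781169*(-785128)) = sqrt(994959 - 1398445654632) = sqrt(-1398444659673) = 17*I*sqrt(4838908857)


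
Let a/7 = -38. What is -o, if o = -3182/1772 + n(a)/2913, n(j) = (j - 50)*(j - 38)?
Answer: -80478121/2580918 ≈ -31.182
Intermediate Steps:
a = -266 (a = 7*(-38) = -266)
n(j) = (-50 + j)*(-38 + j)
o = 80478121/2580918 (o = -3182/1772 + (1900 + (-266)**2 - 88*(-266))/2913 = -3182*1/1772 + (1900 + 70756 + 23408)*(1/2913) = -1591/886 + 96064*(1/2913) = -1591/886 + 96064/2913 = 80478121/2580918 ≈ 31.182)
-o = -1*80478121/2580918 = -80478121/2580918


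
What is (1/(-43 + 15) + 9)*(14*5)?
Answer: 1255/2 ≈ 627.50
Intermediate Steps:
(1/(-43 + 15) + 9)*(14*5) = (1/(-28) + 9)*70 = (-1/28 + 9)*70 = (251/28)*70 = 1255/2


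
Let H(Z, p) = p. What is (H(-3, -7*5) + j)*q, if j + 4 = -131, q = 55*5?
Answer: -46750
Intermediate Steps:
q = 275
j = -135 (j = -4 - 131 = -135)
(H(-3, -7*5) + j)*q = (-7*5 - 135)*275 = (-35 - 135)*275 = -170*275 = -46750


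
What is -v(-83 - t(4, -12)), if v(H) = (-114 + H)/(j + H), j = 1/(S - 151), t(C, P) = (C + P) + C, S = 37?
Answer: -22002/9007 ≈ -2.4428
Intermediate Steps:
t(C, P) = P + 2*C
j = -1/114 (j = 1/(37 - 151) = 1/(-114) = -1/114 ≈ -0.0087719)
v(H) = (-114 + H)/(-1/114 + H)
-v(-83 - t(4, -12)) = -114*(-114 + (-83 - (-12 + 2*4)))/(-1 + 114*(-83 - (-12 + 2*4))) = -114*(-114 + (-83 - (-12 + 8)))/(-1 + 114*(-83 - (-12 + 8))) = -114*(-114 + (-83 - 1*(-4)))/(-1 + 114*(-83 - 1*(-4))) = -114*(-114 + (-83 + 4))/(-1 + 114*(-83 + 4)) = -114*(-114 - 79)/(-1 + 114*(-79)) = -114*(-193)/(-1 - 9006) = -114*(-193)/(-9007) = -114*(-1)*(-193)/9007 = -1*22002/9007 = -22002/9007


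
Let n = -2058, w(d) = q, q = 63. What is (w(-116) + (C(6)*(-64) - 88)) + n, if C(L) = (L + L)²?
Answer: -11299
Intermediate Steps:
w(d) = 63
C(L) = 4*L² (C(L) = (2*L)² = 4*L²)
(w(-116) + (C(6)*(-64) - 88)) + n = (63 + ((4*6²)*(-64) - 88)) - 2058 = (63 + ((4*36)*(-64) - 88)) - 2058 = (63 + (144*(-64) - 88)) - 2058 = (63 + (-9216 - 88)) - 2058 = (63 - 9304) - 2058 = -9241 - 2058 = -11299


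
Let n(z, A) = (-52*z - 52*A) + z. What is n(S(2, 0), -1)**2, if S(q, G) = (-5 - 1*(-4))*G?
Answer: 2704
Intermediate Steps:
S(q, G) = -G (S(q, G) = (-5 + 4)*G = -G)
n(z, A) = -52*A - 51*z (n(z, A) = (-52*A - 52*z) + z = -52*A - 51*z)
n(S(2, 0), -1)**2 = (-52*(-1) - (-51)*0)**2 = (52 - 51*0)**2 = (52 + 0)**2 = 52**2 = 2704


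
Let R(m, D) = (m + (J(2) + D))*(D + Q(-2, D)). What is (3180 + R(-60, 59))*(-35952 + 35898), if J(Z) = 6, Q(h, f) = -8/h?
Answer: -188730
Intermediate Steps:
R(m, D) = (4 + D)*(6 + D + m) (R(m, D) = (m + (6 + D))*(D - 8/(-2)) = (6 + D + m)*(D - 8*(-½)) = (6 + D + m)*(D + 4) = (6 + D + m)*(4 + D) = (4 + D)*(6 + D + m))
(3180 + R(-60, 59))*(-35952 + 35898) = (3180 + (24 + 59² + 4*(-60) + 10*59 + 59*(-60)))*(-35952 + 35898) = (3180 + (24 + 3481 - 240 + 590 - 3540))*(-54) = (3180 + 315)*(-54) = 3495*(-54) = -188730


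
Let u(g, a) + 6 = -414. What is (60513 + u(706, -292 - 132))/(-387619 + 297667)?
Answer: -20031/29984 ≈ -0.66806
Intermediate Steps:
u(g, a) = -420 (u(g, a) = -6 - 414 = -420)
(60513 + u(706, -292 - 132))/(-387619 + 297667) = (60513 - 420)/(-387619 + 297667) = 60093/(-89952) = 60093*(-1/89952) = -20031/29984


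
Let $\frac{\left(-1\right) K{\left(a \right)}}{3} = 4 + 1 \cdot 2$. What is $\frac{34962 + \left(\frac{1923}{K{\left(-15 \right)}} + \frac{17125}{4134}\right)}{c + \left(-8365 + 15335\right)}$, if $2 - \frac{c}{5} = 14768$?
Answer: $- \frac{6004516}{11516635} \approx -0.52138$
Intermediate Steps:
$K{\left(a \right)} = -18$ ($K{\left(a \right)} = - 3 \left(4 + 1 \cdot 2\right) = - 3 \left(4 + 2\right) = \left(-3\right) 6 = -18$)
$c = -73830$ ($c = 10 - 73840 = -73830$)
$\frac{34962 + \left(\frac{1923}{K{\left(-15 \right)}} + \frac{17125}{4134}\right)}{c + \left(-8365 + 15335\right)} = \frac{34962 + \left(\frac{1923}{-18} + \frac{17125}{4134}\right)}{-73830 + \left(-8365 + 15335\right)} = \frac{34962 + \left(1923 \left(- \frac{1}{18}\right) + 17125 \cdot \frac{1}{4134}\right)}{-73830 + 6970} = \frac{34962 + \left(- \frac{641}{6} + \frac{17125}{4134}\right)}{-66860} = \left(34962 - \frac{70754}{689}\right) \left(- \frac{1}{66860}\right) = \frac{24018064}{689} \left(- \frac{1}{66860}\right) = - \frac{6004516}{11516635}$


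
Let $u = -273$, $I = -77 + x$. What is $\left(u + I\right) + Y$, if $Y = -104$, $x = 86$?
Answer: $-368$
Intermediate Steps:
$I = 9$ ($I = -77 + 86 = 9$)
$\left(u + I\right) + Y = \left(-273 + 9\right) - 104 = -264 - 104 = -368$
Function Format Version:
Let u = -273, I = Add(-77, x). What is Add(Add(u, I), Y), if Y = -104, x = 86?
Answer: -368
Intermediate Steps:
I = 9 (I = Add(-77, 86) = 9)
Add(Add(u, I), Y) = Add(Add(-273, 9), -104) = Add(-264, -104) = -368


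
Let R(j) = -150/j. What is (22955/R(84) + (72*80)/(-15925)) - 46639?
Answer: -37897781/637 ≈ -59494.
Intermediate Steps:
(22955/R(84) + (72*80)/(-15925)) - 46639 = (22955/((-150/84)) + (72*80)/(-15925)) - 46639 = (22955/((-150*1/84)) + 5760*(-1/15925)) - 46639 = (22955/(-25/14) - 1152/3185) - 46639 = (22955*(-14/25) - 1152/3185) - 46639 = (-64274/5 - 1152/3185) - 46639 = -8188738/637 - 46639 = -37897781/637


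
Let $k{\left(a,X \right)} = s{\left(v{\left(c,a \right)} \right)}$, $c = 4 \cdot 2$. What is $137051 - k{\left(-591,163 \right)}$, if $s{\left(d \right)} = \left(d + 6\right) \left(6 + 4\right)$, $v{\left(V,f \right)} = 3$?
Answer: $136961$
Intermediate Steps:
$c = 8$
$s{\left(d \right)} = 60 + 10 d$ ($s{\left(d \right)} = \left(6 + d\right) 10 = 60 + 10 d$)
$k{\left(a,X \right)} = 90$ ($k{\left(a,X \right)} = 60 + 10 \cdot 3 = 60 + 30 = 90$)
$137051 - k{\left(-591,163 \right)} = 137051 - 90 = 136961$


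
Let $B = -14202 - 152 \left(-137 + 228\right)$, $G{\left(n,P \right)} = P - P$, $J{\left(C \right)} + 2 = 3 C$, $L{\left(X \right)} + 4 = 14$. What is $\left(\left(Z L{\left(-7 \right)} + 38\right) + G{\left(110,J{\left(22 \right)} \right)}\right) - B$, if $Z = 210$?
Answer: $30172$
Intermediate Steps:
$L{\left(X \right)} = 10$ ($L{\left(X \right)} = -4 + 14 = 10$)
$J{\left(C \right)} = -2 + 3 C$
$G{\left(n,P \right)} = 0$
$B = -28034$ ($B = -14202 - 13832 = -28034$)
$\left(\left(Z L{\left(-7 \right)} + 38\right) + G{\left(110,J{\left(22 \right)} \right)}\right) - B = \left(\left(210 \cdot 10 + 38\right) + 0\right) - -28034 = \left(\left(2100 + 38\right) + 0\right) + 28034 = \left(2138 + 0\right) + 28034 = 2138 + 28034 = 30172$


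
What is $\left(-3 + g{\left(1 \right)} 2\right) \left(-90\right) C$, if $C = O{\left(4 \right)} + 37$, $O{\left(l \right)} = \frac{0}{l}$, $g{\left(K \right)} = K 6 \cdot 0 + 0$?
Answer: $9990$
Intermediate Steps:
$g{\left(K \right)} = 0$ ($g{\left(K \right)} = 6 K 0 + 0 = 0 + 0 = 0$)
$O{\left(l \right)} = 0$
$C = 37$ ($C = 0 + 37 = 37$)
$\left(-3 + g{\left(1 \right)} 2\right) \left(-90\right) C = \left(-3 + 0 \cdot 2\right) \left(-90\right) 37 = \left(-3 + 0\right) \left(-90\right) 37 = \left(-3\right) \left(-90\right) 37 = 270 \cdot 37 = 9990$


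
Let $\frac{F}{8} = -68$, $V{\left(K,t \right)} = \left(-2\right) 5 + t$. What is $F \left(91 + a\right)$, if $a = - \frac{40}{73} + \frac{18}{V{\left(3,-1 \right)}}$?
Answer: $- \frac{38797536}{803} \approx -48316.0$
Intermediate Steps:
$V{\left(K,t \right)} = -10 + t$
$F = -544$ ($F = 8 \left(-68\right) = -544$)
$a = - \frac{1754}{803}$ ($a = - \frac{40}{73} + \frac{18}{-10 - 1} = \left(-40\right) \frac{1}{73} + \frac{18}{-11} = - \frac{40}{73} + 18 \left(- \frac{1}{11}\right) = - \frac{40}{73} - \frac{18}{11} = - \frac{1754}{803} \approx -2.1843$)
$F \left(91 + a\right) = - 544 \left(91 - \frac{1754}{803}\right) = \left(-544\right) \frac{71319}{803} = - \frac{38797536}{803}$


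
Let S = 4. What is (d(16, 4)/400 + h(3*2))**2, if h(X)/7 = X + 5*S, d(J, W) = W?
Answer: 331276401/10000 ≈ 33128.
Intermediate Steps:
h(X) = 140 + 7*X (h(X) = 7*(X + 5*4) = 7*(X + 20) = 7*(20 + X) = 140 + 7*X)
(d(16, 4)/400 + h(3*2))**2 = (4/400 + (140 + 7*(3*2)))**2 = (4*(1/400) + (140 + 7*6))**2 = (1/100 + (140 + 42))**2 = (1/100 + 182)**2 = (18201/100)**2 = 331276401/10000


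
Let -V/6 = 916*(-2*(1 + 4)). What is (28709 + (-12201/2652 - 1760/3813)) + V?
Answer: 282005365637/3370692 ≈ 83664.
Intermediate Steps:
V = 54960 (V = -5496*(-2*(1 + 4)) = -5496*(-2*5) = -5496*(-10) = -6*(-9160) = 54960)
(28709 + (-12201/2652 - 1760/3813)) + V = (28709 + (-12201/2652 - 1760/3813)) + 54960 = (28709 + (-12201*1/2652 - 1760*1/3813)) + 54960 = (28709 + (-4067/884 - 1760/3813)) + 54960 = (28709 - 17063311/3370692) + 54960 = 96752133317/3370692 + 54960 = 282005365637/3370692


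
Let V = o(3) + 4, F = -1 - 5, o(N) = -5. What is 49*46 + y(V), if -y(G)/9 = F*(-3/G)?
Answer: 2416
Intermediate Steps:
F = -6
V = -1 (V = -5 + 4 = -1)
y(G) = -162/G (y(G) = -(-54)*(-3/G) = -162/G)
49*46 + y(V) = 49*46 - 162/(-1) = 2254 - 162*(-1) = 2254 + 162 = 2416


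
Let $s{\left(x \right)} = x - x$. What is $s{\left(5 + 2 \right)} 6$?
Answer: $0$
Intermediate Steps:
$s{\left(x \right)} = 0$
$s{\left(5 + 2 \right)} 6 = 0 \cdot 6 = 0$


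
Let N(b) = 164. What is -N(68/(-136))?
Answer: -164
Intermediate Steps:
-N(68/(-136)) = -1*164 = -164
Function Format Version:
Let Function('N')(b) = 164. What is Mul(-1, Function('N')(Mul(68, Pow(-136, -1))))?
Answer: -164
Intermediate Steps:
Mul(-1, Function('N')(Mul(68, Pow(-136, -1)))) = Mul(-1, 164) = -164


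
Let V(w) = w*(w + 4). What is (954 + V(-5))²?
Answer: 919681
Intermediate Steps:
V(w) = w*(4 + w)
(954 + V(-5))² = (954 - 5*(4 - 5))² = (954 - 5*(-1))² = (954 + 5)² = 959² = 919681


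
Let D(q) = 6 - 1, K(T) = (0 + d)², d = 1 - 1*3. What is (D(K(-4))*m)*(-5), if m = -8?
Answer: 200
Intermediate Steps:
d = -2 (d = 1 - 3 = -2)
K(T) = 4 (K(T) = (0 - 2)² = (-2)² = 4)
D(q) = 5
(D(K(-4))*m)*(-5) = (5*(-8))*(-5) = -40*(-5) = 200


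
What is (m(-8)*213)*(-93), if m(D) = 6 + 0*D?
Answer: -118854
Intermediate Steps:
m(D) = 6 (m(D) = 6 + 0 = 6)
(m(-8)*213)*(-93) = (6*213)*(-93) = 1278*(-93) = -118854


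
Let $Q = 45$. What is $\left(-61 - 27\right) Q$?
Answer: $-3960$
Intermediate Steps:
$\left(-61 - 27\right) Q = \left(-61 - 27\right) 45 = \left(-88\right) 45 = -3960$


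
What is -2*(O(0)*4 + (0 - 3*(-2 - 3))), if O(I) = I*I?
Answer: -30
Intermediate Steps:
O(I) = I²
-2*(O(0)*4 + (0 - 3*(-2 - 3))) = -2*(0²*4 + (0 - 3*(-2 - 3))) = -2*(0*4 + (0 - 3*(-5))) = -2*(0 + (0 - 1*(-15))) = -2*(0 + (0 + 15)) = -2*(0 + 15) = -2*15 = -30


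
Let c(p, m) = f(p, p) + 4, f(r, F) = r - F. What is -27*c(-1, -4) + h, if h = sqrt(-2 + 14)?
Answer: -108 + 2*sqrt(3) ≈ -104.54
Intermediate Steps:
h = 2*sqrt(3) (h = sqrt(12) = 2*sqrt(3) ≈ 3.4641)
c(p, m) = 4 (c(p, m) = (p - p) + 4 = 0 + 4 = 4)
-27*c(-1, -4) + h = -27*4 + 2*sqrt(3) = -108 + 2*sqrt(3)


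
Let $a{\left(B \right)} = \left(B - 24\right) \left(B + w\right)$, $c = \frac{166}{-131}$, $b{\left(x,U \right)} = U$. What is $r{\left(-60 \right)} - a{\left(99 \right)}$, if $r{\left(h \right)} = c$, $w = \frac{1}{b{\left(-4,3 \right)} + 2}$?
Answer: $- \frac{974806}{131} \approx -7441.3$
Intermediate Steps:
$c = - \frac{166}{131}$ ($c = 166 \left(- \frac{1}{131}\right) = - \frac{166}{131} \approx -1.2672$)
$w = \frac{1}{5}$ ($w = \frac{1}{3 + 2} = \frac{1}{5} \approx 0.2$)
$a{\left(B \right)} = \left(-24 + B\right) \left(\frac{1}{5} + B\right)$ ($a{\left(B \right)} = \left(B - 24\right) \left(B + \frac{1}{5}\right) = \left(-24 + B\right) \left(\frac{1}{5} + B\right)$)
$r{\left(h \right)} = - \frac{166}{131}$
$r{\left(-60 \right)} - a{\left(99 \right)} = - \frac{166}{131} - \left(- \frac{24}{5} + 99^{2} - \frac{11781}{5}\right) = - \frac{166}{131} - \left(- \frac{24}{5} + 9801 - \frac{11781}{5}\right) = - \frac{166}{131} - 7440 = - \frac{974806}{131}$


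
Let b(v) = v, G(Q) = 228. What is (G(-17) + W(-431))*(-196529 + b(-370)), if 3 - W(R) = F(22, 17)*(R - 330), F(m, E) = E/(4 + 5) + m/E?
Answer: -26643716350/51 ≈ -5.2243e+8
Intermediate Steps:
F(m, E) = E/9 + m/E
W(R) = 53723/51 - 487*R/153 (W(R) = 3 - ((⅑)*17 + 22/17)*(R - 330) = 3 - (17/9 + 22*(1/17))*(-330 + R) = 3 - (17/9 + 22/17)*(-330 + R) = 3 - 487*(-330 + R)/153 = 3 - (-53570/51 + 487*R/153) = 3 + (53570/51 - 487*R/153) = 53723/51 - 487*R/153)
(G(-17) + W(-431))*(-196529 + b(-370)) = (228 + (53723/51 - 487/153*(-431)))*(-196529 - 370) = (228 + (53723/51 + 209897/153))*(-196899) = (228 + 371066/153)*(-196899) = (405950/153)*(-196899) = -26643716350/51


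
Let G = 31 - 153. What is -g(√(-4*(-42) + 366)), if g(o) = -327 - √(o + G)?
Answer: 327 + √(-122 + √534) ≈ 327.0 + 9.9444*I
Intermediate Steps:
G = -122
g(o) = -327 - √(-122 + o) (g(o) = -327 - √(o - 122) = -327 - √(-122 + o))
-g(√(-4*(-42) + 366)) = -(-327 - √(-122 + √(-4*(-42) + 366))) = -(-327 - √(-122 + √(168 + 366))) = -(-327 - √(-122 + √534)) = 327 + √(-122 + √534)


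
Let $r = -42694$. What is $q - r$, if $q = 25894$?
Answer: $68588$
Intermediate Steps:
$q - r = 25894 - -42694 = 25894 + 42694 = 68588$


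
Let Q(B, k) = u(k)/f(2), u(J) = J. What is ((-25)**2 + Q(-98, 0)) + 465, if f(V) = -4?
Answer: 1090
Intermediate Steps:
Q(B, k) = -k/4 (Q(B, k) = k/(-4) = k*(-1/4) = -k/4)
((-25)**2 + Q(-98, 0)) + 465 = ((-25)**2 - 1/4*0) + 465 = (625 + 0) + 465 = 625 + 465 = 1090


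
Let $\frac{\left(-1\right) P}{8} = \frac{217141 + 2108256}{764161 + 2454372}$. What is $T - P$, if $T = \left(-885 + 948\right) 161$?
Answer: $\frac{32664183395}{3218533} \approx 10149.0$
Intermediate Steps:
$P = - \frac{18603176}{3218533}$ ($P = - 8 \frac{217141 + 2108256}{764161 + 2454372} = - 8 \cdot \frac{2325397}{3218533} = - 8 \cdot 2325397 \cdot \frac{1}{3218533} = \left(-8\right) \frac{2325397}{3218533} = - \frac{18603176}{3218533} \approx -5.78$)
$T = 10143$ ($T = 63 \cdot 161 = 10143$)
$T - P = 10143 - - \frac{18603176}{3218533} = 10143 + \frac{18603176}{3218533} = \frac{32664183395}{3218533}$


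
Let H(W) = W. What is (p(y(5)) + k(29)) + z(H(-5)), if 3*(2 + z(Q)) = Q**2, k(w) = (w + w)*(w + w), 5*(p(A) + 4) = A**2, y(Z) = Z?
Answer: 10114/3 ≈ 3371.3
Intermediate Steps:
p(A) = -4 + A**2/5
k(w) = 4*w**2 (k(w) = (2*w)*(2*w) = 4*w**2)
z(Q) = -2 + Q**2/3
(p(y(5)) + k(29)) + z(H(-5)) = ((-4 + (1/5)*5**2) + 4*29**2) + (-2 + (1/3)*(-5)**2) = ((-4 + (1/5)*25) + 4*841) + (-2 + (1/3)*25) = ((-4 + 5) + 3364) + (-2 + 25/3) = (1 + 3364) + 19/3 = 3365 + 19/3 = 10114/3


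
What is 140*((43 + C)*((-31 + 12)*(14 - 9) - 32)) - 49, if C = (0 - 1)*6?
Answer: -657909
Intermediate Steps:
C = -6 (C = -1*6 = -6)
140*((43 + C)*((-31 + 12)*(14 - 9) - 32)) - 49 = 140*((43 - 6)*((-31 + 12)*(14 - 9) - 32)) - 49 = 140*(37*(-19*5 - 32)) - 49 = 140*(37*(-95 - 32)) - 49 = 140*(37*(-127)) - 49 = 140*(-4699) - 49 = -657860 - 49 = -657909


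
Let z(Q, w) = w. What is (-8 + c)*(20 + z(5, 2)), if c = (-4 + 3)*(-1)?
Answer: -154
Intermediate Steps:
c = 1 (c = -1*(-1) = 1)
(-8 + c)*(20 + z(5, 2)) = (-8 + 1)*(20 + 2) = -7*22 = -154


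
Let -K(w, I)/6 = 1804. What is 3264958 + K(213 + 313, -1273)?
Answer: 3254134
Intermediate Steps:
K(w, I) = -10824 (K(w, I) = -6*1804 = -10824)
3264958 + K(213 + 313, -1273) = 3264958 - 10824 = 3254134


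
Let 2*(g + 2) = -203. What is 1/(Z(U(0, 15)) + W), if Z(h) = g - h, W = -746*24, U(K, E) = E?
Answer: -2/36045 ≈ -5.5486e-5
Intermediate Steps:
g = -207/2 (g = -2 + (1/2)*(-203) = -2 - 203/2 = -207/2 ≈ -103.50)
W = -17904
Z(h) = -207/2 - h
1/(Z(U(0, 15)) + W) = 1/((-207/2 - 1*15) - 17904) = 1/((-207/2 - 15) - 17904) = 1/(-237/2 - 17904) = 1/(-36045/2) = -2/36045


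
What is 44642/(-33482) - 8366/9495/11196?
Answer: -1186498363813/889834540410 ≈ -1.3334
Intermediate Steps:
44642/(-33482) - 8366/9495/11196 = 44642*(-1/33482) - 8366*1/9495*(1/11196) = -22321/16741 - 8366/9495*1/11196 = -22321/16741 - 4183/53153010 = -1186498363813/889834540410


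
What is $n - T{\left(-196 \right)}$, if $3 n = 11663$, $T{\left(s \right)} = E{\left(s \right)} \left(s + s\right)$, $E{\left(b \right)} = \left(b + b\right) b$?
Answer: $\frac{90366095}{3} \approx 3.0122 \cdot 10^{7}$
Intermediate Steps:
$E{\left(b \right)} = 2 b^{2}$ ($E{\left(b \right)} = 2 b b = 2 b^{2}$)
$T{\left(s \right)} = 4 s^{3}$ ($T{\left(s \right)} = 2 s^{2} \left(s + s\right) = 2 s^{2} \cdot 2 s = 4 s^{3}$)
$n = \frac{11663}{3}$ ($n = \frac{1}{3} \cdot 11663 = \frac{11663}{3} \approx 3887.7$)
$n - T{\left(-196 \right)} = \frac{11663}{3} - 4 \left(-196\right)^{3} = \frac{11663}{3} - 4 \left(-7529536\right) = \frac{11663}{3} - -30118144 = \frac{11663}{3} + 30118144 = \frac{90366095}{3}$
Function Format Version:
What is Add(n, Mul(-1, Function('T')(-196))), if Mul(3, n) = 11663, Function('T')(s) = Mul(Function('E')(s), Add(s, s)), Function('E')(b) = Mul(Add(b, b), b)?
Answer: Rational(90366095, 3) ≈ 3.0122e+7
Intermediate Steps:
Function('E')(b) = Mul(2, Pow(b, 2)) (Function('E')(b) = Mul(Mul(2, b), b) = Mul(2, Pow(b, 2)))
Function('T')(s) = Mul(4, Pow(s, 3)) (Function('T')(s) = Mul(Mul(2, Pow(s, 2)), Add(s, s)) = Mul(Mul(2, Pow(s, 2)), Mul(2, s)) = Mul(4, Pow(s, 3)))
n = Rational(11663, 3) (n = Mul(Rational(1, 3), 11663) = Rational(11663, 3) ≈ 3887.7)
Add(n, Mul(-1, Function('T')(-196))) = Add(Rational(11663, 3), Mul(-1, Mul(4, Pow(-196, 3)))) = Add(Rational(11663, 3), Mul(-1, Mul(4, -7529536))) = Add(Rational(11663, 3), Mul(-1, -30118144)) = Add(Rational(11663, 3), 30118144) = Rational(90366095, 3)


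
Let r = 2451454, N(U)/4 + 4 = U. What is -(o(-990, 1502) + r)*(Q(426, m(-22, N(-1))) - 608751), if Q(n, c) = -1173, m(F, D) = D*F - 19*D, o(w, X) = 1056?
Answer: 1495844709240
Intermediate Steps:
N(U) = -16 + 4*U
m(F, D) = -19*D + D*F
-(o(-990, 1502) + r)*(Q(426, m(-22, N(-1))) - 608751) = -(1056 + 2451454)*(-1173 - 608751) = -2452510*(-609924) = -1*(-1495844709240) = 1495844709240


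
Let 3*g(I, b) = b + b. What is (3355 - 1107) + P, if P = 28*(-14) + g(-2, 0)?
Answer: 1856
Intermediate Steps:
g(I, b) = 2*b/3 (g(I, b) = (b + b)/3 = (2*b)/3 = 2*b/3)
P = -392 (P = 28*(-14) + (2/3)*0 = -392 + 0 = -392)
(3355 - 1107) + P = (3355 - 1107) - 392 = 2248 - 392 = 1856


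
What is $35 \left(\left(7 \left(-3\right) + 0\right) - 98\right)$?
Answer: $-4165$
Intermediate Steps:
$35 \left(\left(7 \left(-3\right) + 0\right) - 98\right) = 35 \left(\left(-21 + 0\right) - 98\right) = 35 \left(-21 - 98\right) = 35 \left(-119\right) = -4165$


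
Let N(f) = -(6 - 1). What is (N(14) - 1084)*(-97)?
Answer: 105633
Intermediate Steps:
N(f) = -5 (N(f) = -1*5 = -5)
(N(14) - 1084)*(-97) = (-5 - 1084)*(-97) = -1089*(-97) = 105633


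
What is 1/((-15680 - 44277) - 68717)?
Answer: -1/128674 ≈ -7.7716e-6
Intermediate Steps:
1/((-15680 - 44277) - 68717) = 1/(-59957 - 68717) = 1/(-128674) = -1/128674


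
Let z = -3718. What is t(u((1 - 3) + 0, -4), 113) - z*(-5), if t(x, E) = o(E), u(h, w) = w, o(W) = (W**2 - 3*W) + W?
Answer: -6047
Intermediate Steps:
o(W) = W**2 - 2*W
t(x, E) = E*(-2 + E)
t(u((1 - 3) + 0, -4), 113) - z*(-5) = 113*(-2 + 113) - (-3718)*(-5) = 113*111 - 1*18590 = 12543 - 18590 = -6047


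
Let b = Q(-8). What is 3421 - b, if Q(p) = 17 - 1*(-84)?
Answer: 3320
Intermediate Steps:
Q(p) = 101 (Q(p) = 17 + 84 = 101)
b = 101
3421 - b = 3421 - 1*101 = 3421 - 101 = 3320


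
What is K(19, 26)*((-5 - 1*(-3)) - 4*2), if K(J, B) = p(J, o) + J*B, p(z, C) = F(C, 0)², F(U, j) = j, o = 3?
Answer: -4940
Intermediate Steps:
p(z, C) = 0 (p(z, C) = 0² = 0)
K(J, B) = B*J (K(J, B) = 0 + J*B = 0 + B*J = B*J)
K(19, 26)*((-5 - 1*(-3)) - 4*2) = (26*19)*((-5 - 1*(-3)) - 4*2) = 494*((-5 + 3) - 8) = 494*(-2 - 8) = 494*(-10) = -4940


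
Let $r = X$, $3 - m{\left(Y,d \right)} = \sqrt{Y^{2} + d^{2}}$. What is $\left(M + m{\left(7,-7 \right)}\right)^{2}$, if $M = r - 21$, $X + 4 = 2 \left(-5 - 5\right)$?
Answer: $1862 + 588 \sqrt{2} \approx 2693.6$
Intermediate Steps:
$m{\left(Y,d \right)} = 3 - \sqrt{Y^{2} + d^{2}}$
$X = -24$ ($X = -4 + 2 \left(-5 - 5\right) = -4 + 2 \left(-10\right) = -4 - 20 = -24$)
$r = -24$
$M = -45$ ($M = -24 - 21 = -45$)
$\left(M + m{\left(7,-7 \right)}\right)^{2} = \left(-45 + \left(3 - \sqrt{7^{2} + \left(-7\right)^{2}}\right)\right)^{2} = \left(-45 + \left(3 - \sqrt{49 + 49}\right)\right)^{2} = \left(-45 + \left(3 - \sqrt{98}\right)\right)^{2} = \left(-45 + \left(3 - 7 \sqrt{2}\right)\right)^{2} = \left(-42 - 7 \sqrt{2}\right)^{2}$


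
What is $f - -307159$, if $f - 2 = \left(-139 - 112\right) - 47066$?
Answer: $259844$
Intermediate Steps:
$f = -47315$ ($f = 2 - 47317 = -47315$)
$f - -307159 = -47315 - -307159 = -47315 + 307159 = 259844$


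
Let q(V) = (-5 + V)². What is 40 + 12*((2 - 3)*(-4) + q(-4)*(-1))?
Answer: -884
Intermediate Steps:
40 + 12*((2 - 3)*(-4) + q(-4)*(-1)) = 40 + 12*((2 - 3)*(-4) + (-5 - 4)²*(-1)) = 40 + 12*(-1*(-4) + (-9)²*(-1)) = 40 + 12*(4 + 81*(-1)) = 40 + 12*(4 - 81) = 40 + 12*(-77) = 40 - 924 = -884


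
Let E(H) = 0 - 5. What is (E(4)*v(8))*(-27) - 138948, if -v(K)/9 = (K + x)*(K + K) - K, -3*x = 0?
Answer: -284748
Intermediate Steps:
E(H) = -5
x = 0 (x = -⅓*0 = 0)
v(K) = -18*K² + 9*K (v(K) = -9*((K + 0)*(K + K) - K) = -9*(K*(2*K) - K) = -9*(2*K² - K) = -9*(-K + 2*K²) = -18*K² + 9*K)
(E(4)*v(8))*(-27) - 138948 = -45*8*(1 - 2*8)*(-27) - 138948 = -45*8*(1 - 16)*(-27) - 138948 = -45*8*(-15)*(-27) - 138948 = -5*(-1080)*(-27) - 138948 = 5400*(-27) - 138948 = -145800 - 138948 = -284748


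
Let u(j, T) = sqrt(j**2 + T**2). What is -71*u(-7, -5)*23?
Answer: -1633*sqrt(74) ≈ -14048.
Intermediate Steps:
u(j, T) = sqrt(T**2 + j**2)
-71*u(-7, -5)*23 = -71*sqrt((-5)**2 + (-7)**2)*23 = -71*sqrt(25 + 49)*23 = -71*sqrt(74)*23 = -1633*sqrt(74)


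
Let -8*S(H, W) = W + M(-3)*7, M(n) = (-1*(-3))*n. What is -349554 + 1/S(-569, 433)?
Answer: -64667494/185 ≈ -3.4955e+5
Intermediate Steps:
M(n) = 3*n
S(H, W) = 63/8 - W/8 (S(H, W) = -(W + (3*(-3))*7)/8 = -(W - 9*7)/8 = -(W - 63)/8 = -(-63 + W)/8 = 63/8 - W/8)
-349554 + 1/S(-569, 433) = -349554 + 1/(63/8 - ⅛*433) = -349554 + 1/(63/8 - 433/8) = -349554 + 1/(-185/4) = -349554 - 4/185 = -64667494/185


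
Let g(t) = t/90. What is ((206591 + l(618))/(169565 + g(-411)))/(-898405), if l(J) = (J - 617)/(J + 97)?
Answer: -886275396/653512607356895 ≈ -1.3562e-6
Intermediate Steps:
g(t) = t/90 (g(t) = t*(1/90) = t/90)
l(J) = (-617 + J)/(97 + J)
((206591 + l(618))/(169565 + g(-411)))/(-898405) = ((206591 + (-617 + 618)/(97 + 618))/(169565 + (1/90)*(-411)))/(-898405) = ((206591 + 1/715)/(169565 - 137/30))*(-1/898405) = ((206591 + (1/715)*1)/(5086813/30))*(-1/898405) = ((206591 + 1/715)*(30/5086813))*(-1/898405) = ((147712566/715)*(30/5086813))*(-1/898405) = (886275396/727414259)*(-1/898405) = -886275396/653512607356895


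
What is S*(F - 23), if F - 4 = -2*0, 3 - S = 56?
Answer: 1007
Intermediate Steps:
S = -53 (S = 3 - 1*56 = 3 - 56 = -53)
F = 4 (F = 4 - 2*0 = 4 + 0 = 4)
S*(F - 23) = -53*(4 - 23) = -53*(-19) = 1007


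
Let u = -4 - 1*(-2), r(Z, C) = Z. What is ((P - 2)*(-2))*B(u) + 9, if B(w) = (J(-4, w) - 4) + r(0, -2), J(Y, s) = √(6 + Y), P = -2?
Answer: -23 + 8*√2 ≈ -11.686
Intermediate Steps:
u = -2 (u = -4 + 2 = -2)
B(w) = -4 + √2 (B(w) = (√(6 - 4) - 4) + 0 = (√2 - 4) + 0 = (-4 + √2) + 0 = -4 + √2)
((P - 2)*(-2))*B(u) + 9 = ((-2 - 2)*(-2))*(-4 + √2) + 9 = (-4*(-2))*(-4 + √2) + 9 = 8*(-4 + √2) + 9 = (-32 + 8*√2) + 9 = -23 + 8*√2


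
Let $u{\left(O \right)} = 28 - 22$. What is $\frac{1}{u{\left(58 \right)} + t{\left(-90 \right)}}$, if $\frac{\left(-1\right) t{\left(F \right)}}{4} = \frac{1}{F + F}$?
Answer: $\frac{45}{271} \approx 0.16605$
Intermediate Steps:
$u{\left(O \right)} = 6$
$t{\left(F \right)} = - \frac{2}{F}$ ($t{\left(F \right)} = - \frac{4}{F + F} = - \frac{4}{2 F} = - 4 \frac{1}{2 F} = - \frac{2}{F}$)
$\frac{1}{u{\left(58 \right)} + t{\left(-90 \right)}} = \frac{1}{6 - \frac{2}{-90}} = \frac{1}{6 - - \frac{1}{45}} = \frac{1}{6 + \frac{1}{45}} = \frac{1}{\frac{271}{45}} = \frac{45}{271}$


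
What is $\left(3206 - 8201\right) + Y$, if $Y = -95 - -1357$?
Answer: $-3733$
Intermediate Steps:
$Y = 1262$ ($Y = -95 + 1357 = 1262$)
$\left(3206 - 8201\right) + Y = \left(3206 - 8201\right) + 1262 = -4995 + 1262 = -3733$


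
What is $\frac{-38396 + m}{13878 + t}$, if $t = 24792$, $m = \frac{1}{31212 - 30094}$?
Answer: $- \frac{14308909}{14411020} \approx -0.99291$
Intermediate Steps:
$m = \frac{1}{1118} \approx 0.00089445$
$\frac{-38396 + m}{13878 + t} = \frac{-38396 + \frac{1}{1118}}{13878 + 24792} = - \frac{42926727}{1118 \cdot 38670} = \left(- \frac{42926727}{1118}\right) \frac{1}{38670} = - \frac{14308909}{14411020}$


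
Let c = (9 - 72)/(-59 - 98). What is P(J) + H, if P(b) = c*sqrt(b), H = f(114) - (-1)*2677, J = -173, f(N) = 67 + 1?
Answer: 2745 + 63*I*sqrt(173)/157 ≈ 2745.0 + 5.2779*I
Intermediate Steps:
f(N) = 68
c = 63/157 (c = -63/(-157) = -63*(-1/157) = 63/157 ≈ 0.40127)
H = 2745 (H = 68 - (-1)*2677 = 68 - 1*(-2677) = 68 + 2677 = 2745)
P(b) = 63*sqrt(b)/157
P(J) + H = 63*sqrt(-173)/157 + 2745 = 63*(I*sqrt(173))/157 + 2745 = 63*I*sqrt(173)/157 + 2745 = 2745 + 63*I*sqrt(173)/157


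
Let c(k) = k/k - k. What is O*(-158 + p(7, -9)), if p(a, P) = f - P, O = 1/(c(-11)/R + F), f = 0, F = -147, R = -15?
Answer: 745/739 ≈ 1.0081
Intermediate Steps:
c(k) = 1 - k
O = -5/739 (O = 1/((1 - 1*(-11))/(-15) - 147) = 1/((1 + 11)*(-1/15) - 147) = 1/(12*(-1/15) - 147) = 1/(-4/5 - 147) = 1/(-739/5) = -5/739 ≈ -0.0067659)
p(a, P) = -P (p(a, P) = 0 - P = -P)
O*(-158 + p(7, -9)) = -5*(-158 - 1*(-9))/739 = -5*(-158 + 9)/739 = -5/739*(-149) = 745/739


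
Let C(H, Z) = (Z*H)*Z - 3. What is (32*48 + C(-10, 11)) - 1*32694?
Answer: -32371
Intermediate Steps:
C(H, Z) = -3 + H*Z² (C(H, Z) = (H*Z)*Z - 3 = H*Z² - 3 = -3 + H*Z²)
(32*48 + C(-10, 11)) - 1*32694 = (32*48 + (-3 - 10*11²)) - 1*32694 = (1536 + (-3 - 10*121)) - 32694 = (1536 + (-3 - 1210)) - 32694 = (1536 - 1213) - 32694 = 323 - 32694 = -32371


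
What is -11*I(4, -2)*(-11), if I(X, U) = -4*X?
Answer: -1936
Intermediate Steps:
-11*I(4, -2)*(-11) = -(-44)*4*(-11) = -11*(-16)*(-11) = 176*(-11) = -1936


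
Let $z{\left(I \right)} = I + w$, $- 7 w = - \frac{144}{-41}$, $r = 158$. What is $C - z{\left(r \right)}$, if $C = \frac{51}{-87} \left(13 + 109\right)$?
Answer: $- \frac{1906096}{8323} \approx -229.02$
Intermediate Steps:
$w = - \frac{144}{287}$ ($w = - \frac{\left(-144\right) \frac{1}{-41}}{7} = - \frac{\left(-144\right) \left(- \frac{1}{41}\right)}{7} = \left(- \frac{1}{7}\right) \frac{144}{41} = - \frac{144}{287} \approx -0.50174$)
$z{\left(I \right)} = - \frac{144}{287} + I$ ($z{\left(I \right)} = I - \frac{144}{287} = - \frac{144}{287} + I$)
$C = - \frac{2074}{29}$ ($C = 51 \left(- \frac{1}{87}\right) 122 = \left(- \frac{17}{29}\right) 122 = - \frac{2074}{29} \approx -71.517$)
$C - z{\left(r \right)} = - \frac{2074}{29} - \left(- \frac{144}{287} + 158\right) = - \frac{2074}{29} - \frac{45202}{287} = - \frac{1906096}{8323}$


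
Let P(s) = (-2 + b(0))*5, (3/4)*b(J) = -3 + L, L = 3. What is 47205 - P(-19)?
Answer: 47215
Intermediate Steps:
b(J) = 0 (b(J) = 4*(-3 + 3)/3 = (4/3)*0 = 0)
P(s) = -10 (P(s) = (-2 + 0)*5 = -2*5 = -10)
47205 - P(-19) = 47205 - 1*(-10) = 47205 + 10 = 47215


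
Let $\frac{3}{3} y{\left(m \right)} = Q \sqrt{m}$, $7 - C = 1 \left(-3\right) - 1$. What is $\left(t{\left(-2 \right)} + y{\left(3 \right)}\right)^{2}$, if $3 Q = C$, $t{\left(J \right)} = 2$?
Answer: $\frac{133}{3} + \frac{44 \sqrt{3}}{3} \approx 69.737$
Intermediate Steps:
$C = 11$ ($C = 7 - \left(1 \left(-3\right) - 1\right) = 7 - \left(-3 - 1\right) = 7 - -4 = 7 + 4 = 11$)
$Q = \frac{11}{3}$ ($Q = \frac{1}{3} \cdot 11 = \frac{11}{3} \approx 3.6667$)
$y{\left(m \right)} = \frac{11 \sqrt{m}}{3}$
$\left(t{\left(-2 \right)} + y{\left(3 \right)}\right)^{2} = \left(2 + \frac{11 \sqrt{3}}{3}\right)^{2}$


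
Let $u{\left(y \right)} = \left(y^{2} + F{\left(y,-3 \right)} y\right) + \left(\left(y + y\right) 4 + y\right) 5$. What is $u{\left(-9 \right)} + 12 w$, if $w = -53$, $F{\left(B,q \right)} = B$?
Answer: $-879$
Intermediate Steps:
$u{\left(y \right)} = 2 y^{2} + 45 y$ ($u{\left(y \right)} = \left(y^{2} + y y\right) + \left(\left(y + y\right) 4 + y\right) 5 = \left(y^{2} + y^{2}\right) + \left(2 y 4 + y\right) 5 = 2 y^{2} + \left(8 y + y\right) 5 = 2 y^{2} + 9 y 5 = 2 y^{2} + 45 y$)
$u{\left(-9 \right)} + 12 w = - 9 \left(45 + 2 \left(-9\right)\right) + 12 \left(-53\right) = - 9 \left(45 - 18\right) - 636 = \left(-9\right) 27 - 636 = -243 - 636 = -879$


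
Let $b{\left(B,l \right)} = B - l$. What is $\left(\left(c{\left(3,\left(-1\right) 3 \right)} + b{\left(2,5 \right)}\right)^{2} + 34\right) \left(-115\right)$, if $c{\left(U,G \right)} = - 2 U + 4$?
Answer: $-6785$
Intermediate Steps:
$c{\left(U,G \right)} = 4 - 2 U$
$\left(\left(c{\left(3,\left(-1\right) 3 \right)} + b{\left(2,5 \right)}\right)^{2} + 34\right) \left(-115\right) = \left(\left(\left(4 - 6\right) + \left(2 - 5\right)\right)^{2} + 34\right) \left(-115\right) = \left(\left(-2 - 3\right)^{2} + 34\right) \left(-115\right) = \left(\left(-5\right)^{2} + 34\right) \left(-115\right) = \left(25 + 34\right) \left(-115\right) = 59 \left(-115\right) = -6785$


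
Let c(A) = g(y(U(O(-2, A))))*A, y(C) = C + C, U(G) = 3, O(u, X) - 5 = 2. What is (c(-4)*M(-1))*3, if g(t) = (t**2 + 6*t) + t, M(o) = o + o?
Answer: 1872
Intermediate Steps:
M(o) = 2*o
O(u, X) = 7 (O(u, X) = 5 + 2 = 7)
y(C) = 2*C
g(t) = t**2 + 7*t
c(A) = 78*A (c(A) = ((2*3)*(7 + 2*3))*A = (6*(7 + 6))*A = (6*13)*A = 78*A)
(c(-4)*M(-1))*3 = ((78*(-4))*(2*(-1)))*3 = -312*(-2)*3 = 624*3 = 1872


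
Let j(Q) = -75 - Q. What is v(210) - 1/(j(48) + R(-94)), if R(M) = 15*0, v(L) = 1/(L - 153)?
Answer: 20/779 ≈ 0.025674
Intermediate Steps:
v(L) = 1/(-153 + L)
R(M) = 0
v(210) - 1/(j(48) + R(-94)) = 1/(-153 + 210) - 1/((-75 - 1*48) + 0) = 1/57 - 1/((-75 - 48) + 0) = 1/57 - 1/(-123 + 0) = 1/57 - 1/(-123) = 1/57 - 1*(-1/123) = 1/57 + 1/123 = 20/779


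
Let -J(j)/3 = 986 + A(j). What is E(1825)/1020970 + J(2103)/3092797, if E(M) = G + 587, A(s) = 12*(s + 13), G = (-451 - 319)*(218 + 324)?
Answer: -1369725868121/3157652953090 ≈ -0.43378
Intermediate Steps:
G = -417340 (G = -770*542 = -417340)
A(s) = 156 + 12*s (A(s) = 12*(13 + s) = 156 + 12*s)
J(j) = -3426 - 36*j (J(j) = -3*(986 + (156 + 12*j)) = -3*(1142 + 12*j) = -3426 - 36*j)
E(M) = -416753 (E(M) = -417340 + 587 = -416753)
E(1825)/1020970 + J(2103)/3092797 = -416753/1020970 + (-3426 - 36*2103)/3092797 = -416753*1/1020970 + (-3426 - 75708)*(1/3092797) = -416753/1020970 - 79134*1/3092797 = -416753/1020970 - 79134/3092797 = -1369725868121/3157652953090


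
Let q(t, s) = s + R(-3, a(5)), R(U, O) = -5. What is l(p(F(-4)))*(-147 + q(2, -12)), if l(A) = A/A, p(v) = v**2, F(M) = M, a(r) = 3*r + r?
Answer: -164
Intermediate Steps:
a(r) = 4*r
q(t, s) = -5 + s (q(t, s) = s - 5 = -5 + s)
l(A) = 1
l(p(F(-4)))*(-147 + q(2, -12)) = 1*(-147 + (-5 - 12)) = 1*(-147 - 17) = 1*(-164) = -164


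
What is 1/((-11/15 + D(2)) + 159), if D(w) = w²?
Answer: 15/2434 ≈ 0.0061627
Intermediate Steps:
1/((-11/15 + D(2)) + 159) = 1/((-11/15 + 2²) + 159) = 1/((-11*1/15 + 4) + 159) = 1/((-11/15 + 4) + 159) = 1/(49/15 + 159) = 1/(2434/15) = 15/2434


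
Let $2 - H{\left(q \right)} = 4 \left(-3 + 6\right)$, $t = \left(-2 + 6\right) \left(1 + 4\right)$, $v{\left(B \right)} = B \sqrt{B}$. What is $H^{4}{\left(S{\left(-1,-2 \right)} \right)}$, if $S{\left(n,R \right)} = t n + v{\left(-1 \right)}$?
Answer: $10000$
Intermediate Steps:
$v{\left(B \right)} = B^{\frac{3}{2}}$
$t = 20$ ($t = 4 \cdot 5 = 20$)
$S{\left(n,R \right)} = - i + 20 n$ ($S{\left(n,R \right)} = 20 n + \left(-1\right)^{\frac{3}{2}} = 20 n - i = - i + 20 n$)
$H{\left(q \right)} = -10$ ($H{\left(q \right)} = 2 - 4 \left(-3 + 6\right) = 2 - 4 \cdot 3 = 2 - 12 = -10$)
$H^{4}{\left(S{\left(-1,-2 \right)} \right)} = \left(-10\right)^{4} = 10000$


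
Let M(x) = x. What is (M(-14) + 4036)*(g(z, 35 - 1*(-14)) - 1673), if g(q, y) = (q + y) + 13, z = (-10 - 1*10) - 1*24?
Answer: -6656410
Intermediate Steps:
z = -44 (z = (-10 - 10) - 24 = -20 - 24 = -44)
g(q, y) = 13 + q + y
(M(-14) + 4036)*(g(z, 35 - 1*(-14)) - 1673) = (-14 + 4036)*((13 - 44 + (35 - 1*(-14))) - 1673) = 4022*((13 - 44 + (35 + 14)) - 1673) = 4022*((13 - 44 + 49) - 1673) = 4022*(18 - 1673) = 4022*(-1655) = -6656410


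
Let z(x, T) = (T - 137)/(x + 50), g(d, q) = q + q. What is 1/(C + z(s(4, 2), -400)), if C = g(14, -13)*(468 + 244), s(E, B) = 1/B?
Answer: -101/1870786 ≈ -5.3988e-5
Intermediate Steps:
g(d, q) = 2*q
z(x, T) = (-137 + T)/(50 + x)
C = -18512 (C = (2*(-13))*(468 + 244) = -26*712 = -18512)
1/(C + z(s(4, 2), -400)) = 1/(-18512 + (-137 - 400)/(50 + 1/2)) = 1/(-18512 - 537/(50 + 1/2)) = 1/(-18512 - 537/(101/2)) = 1/(-18512 + (2/101)*(-537)) = 1/(-18512 - 1074/101) = 1/(-1870786/101) = -101/1870786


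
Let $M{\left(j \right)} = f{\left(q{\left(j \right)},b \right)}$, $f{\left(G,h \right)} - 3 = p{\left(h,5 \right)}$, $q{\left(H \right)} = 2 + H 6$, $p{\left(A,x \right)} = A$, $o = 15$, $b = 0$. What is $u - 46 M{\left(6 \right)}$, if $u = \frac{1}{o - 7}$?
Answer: $- \frac{1103}{8} \approx -137.88$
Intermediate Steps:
$q{\left(H \right)} = 2 + 6 H$
$f{\left(G,h \right)} = 3 + h$
$M{\left(j \right)} = 3$ ($M{\left(j \right)} = 3 + 0 = 3$)
$u = \frac{1}{8}$ ($u = \frac{1}{15 - 7} = \frac{1}{8} \approx 0.125$)
$u - 46 M{\left(6 \right)} = \frac{1}{8} - 138 = - \frac{1103}{8}$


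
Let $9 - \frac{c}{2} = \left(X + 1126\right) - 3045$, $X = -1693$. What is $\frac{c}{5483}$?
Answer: $\frac{7242}{5483} \approx 1.3208$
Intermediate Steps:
$c = 7242$ ($c = 18 - 2 \left(\left(-1693 + 1126\right) - 3045\right) = 18 - 2 \left(-567 - 3045\right) = 18 - -7224 = 18 + 7224 = 7242$)
$\frac{c}{5483} = \frac{7242}{5483}$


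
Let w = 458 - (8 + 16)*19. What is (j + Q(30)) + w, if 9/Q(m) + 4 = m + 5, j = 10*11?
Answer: 3481/31 ≈ 112.29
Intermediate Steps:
j = 110
w = 2 (w = 458 - 24*19 = 458 - 1*456 = 458 - 456 = 2)
Q(m) = 9/(1 + m) (Q(m) = 9/(-4 + (m + 5)) = 9/(-4 + (5 + m)) = 9/(1 + m))
(j + Q(30)) + w = (110 + 9/(1 + 30)) + 2 = (110 + 9/31) + 2 = 3419/31 + 2 = 3481/31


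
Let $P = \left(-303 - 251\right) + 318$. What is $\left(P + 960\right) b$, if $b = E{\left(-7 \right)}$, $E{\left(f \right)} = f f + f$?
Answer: $30408$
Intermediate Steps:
$P = -236$ ($P = -554 + 318 = -236$)
$E{\left(f \right)} = f + f^{2}$ ($E{\left(f \right)} = f^{2} + f = f + f^{2}$)
$b = 42$ ($b = - 7 \left(1 - 7\right) = \left(-7\right) \left(-6\right) = 42$)
$\left(P + 960\right) b = \left(-236 + 960\right) 42 = 724 \cdot 42 = 30408$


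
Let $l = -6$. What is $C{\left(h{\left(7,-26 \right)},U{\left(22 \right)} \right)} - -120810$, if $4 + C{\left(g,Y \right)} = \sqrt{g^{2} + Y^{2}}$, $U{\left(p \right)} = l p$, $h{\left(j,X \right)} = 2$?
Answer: $120806 + 2 \sqrt{4357} \approx 1.2094 \cdot 10^{5}$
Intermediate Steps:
$U{\left(p \right)} = - 6 p$
$C{\left(g,Y \right)} = -4 + \sqrt{Y^{2} + g^{2}}$ ($C{\left(g,Y \right)} = -4 + \sqrt{g^{2} + Y^{2}} = -4 + \sqrt{Y^{2} + g^{2}}$)
$C{\left(h{\left(7,-26 \right)},U{\left(22 \right)} \right)} - -120810 = \left(-4 + \sqrt{\left(\left(-6\right) 22\right)^{2} + 2^{2}}\right) - -120810 = \left(-4 + \sqrt{\left(-132\right)^{2} + 4}\right) + 120810 = \left(-4 + \sqrt{17424 + 4}\right) + 120810 = \left(-4 + \sqrt{17428}\right) + 120810 = \left(-4 + 2 \sqrt{4357}\right) + 120810 = 120806 + 2 \sqrt{4357}$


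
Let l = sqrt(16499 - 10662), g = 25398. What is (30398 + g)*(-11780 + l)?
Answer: -657276880 + 55796*sqrt(5837) ≈ -6.5301e+8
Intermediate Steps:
l = sqrt(5837) ≈ 76.400
(30398 + g)*(-11780 + l) = (30398 + 25398)*(-11780 + sqrt(5837)) = 55796*(-11780 + sqrt(5837)) = -657276880 + 55796*sqrt(5837)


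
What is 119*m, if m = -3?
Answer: -357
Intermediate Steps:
119*m = 119*(-3) = -357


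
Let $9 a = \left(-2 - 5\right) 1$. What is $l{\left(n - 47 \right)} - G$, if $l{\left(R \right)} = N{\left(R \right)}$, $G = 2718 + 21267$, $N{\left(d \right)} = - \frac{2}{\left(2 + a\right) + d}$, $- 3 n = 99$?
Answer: $- \frac{17005347}{709} \approx -23985.0$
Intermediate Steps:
$n = -33$ ($n = \left(- \frac{1}{3}\right) 99 = -33$)
$a = - \frac{7}{9}$ ($a = \frac{\left(-2 - 5\right) 1}{9} = \frac{\left(-7\right) 1}{9} = \frac{1}{9} \left(-7\right) = - \frac{7}{9} \approx -0.77778$)
$N{\left(d \right)} = - \frac{2}{\frac{11}{9} + d}$ ($N{\left(d \right)} = - \frac{2}{\left(2 - \frac{7}{9}\right) + d} = - \frac{2}{\frac{11}{9} + d}$)
$G = 23985$
$l{\left(R \right)} = - \frac{18}{11 + 9 R}$
$l{\left(n - 47 \right)} - G = - \frac{18}{11 + 9 \left(-33 - 47\right)} - 23985 = - \frac{18}{11 + 9 \left(-80\right)} - 23985 = - \frac{18}{11 - 720} - 23985 = - \frac{18}{-709} - 23985 = \left(-18\right) \left(- \frac{1}{709}\right) - 23985 = \frac{18}{709} - 23985 = - \frac{17005347}{709}$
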